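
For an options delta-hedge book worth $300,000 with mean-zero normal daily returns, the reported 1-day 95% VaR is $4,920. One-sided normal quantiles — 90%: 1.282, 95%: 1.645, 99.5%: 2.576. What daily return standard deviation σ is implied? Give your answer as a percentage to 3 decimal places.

VaR as a fraction: $4,920 / $300,000 = 1.640%.
σ = VaR / z = 1.640% / 1.645 = 0.997%.

0.997%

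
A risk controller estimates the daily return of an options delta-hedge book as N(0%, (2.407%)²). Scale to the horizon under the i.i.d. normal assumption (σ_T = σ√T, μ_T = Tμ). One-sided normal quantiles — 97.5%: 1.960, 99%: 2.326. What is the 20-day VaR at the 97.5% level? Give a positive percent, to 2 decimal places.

σ_{20d} = 2.407% × √20 = 10.764%.
VaR = 1.960 × 10.764% = 21.097%.

21.10%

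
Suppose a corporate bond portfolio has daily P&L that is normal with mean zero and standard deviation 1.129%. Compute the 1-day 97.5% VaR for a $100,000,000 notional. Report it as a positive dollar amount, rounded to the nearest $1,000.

$2,213,000

At 97.5% one-sided, z = 1.960.
VaR = z·σ = 1.960 × 1.129% = 2.213%.
On $100,000,000: 0.02213 × $100,000,000 = $2,213,000.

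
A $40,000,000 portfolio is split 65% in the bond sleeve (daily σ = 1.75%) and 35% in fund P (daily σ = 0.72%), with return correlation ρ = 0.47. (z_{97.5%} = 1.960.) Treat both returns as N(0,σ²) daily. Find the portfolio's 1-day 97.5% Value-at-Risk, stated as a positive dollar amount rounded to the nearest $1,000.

σ_p² = 0.65²·1.75² + 0.35²·0.72² + 2·0.47·0.65·0.35·1.75·0.72 = 1.6269 (%²).
σ_p = √1.6269 = 1.275%.
VaR = 1.960 × 1.275% = 2.499%; on $40,000,000 that is $999,600.

$1,000,000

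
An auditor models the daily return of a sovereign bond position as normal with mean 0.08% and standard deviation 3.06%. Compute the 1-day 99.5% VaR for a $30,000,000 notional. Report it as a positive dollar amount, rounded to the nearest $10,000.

At 99.5% one-sided, z = 2.576.
VaR = −μ + z·σ = −(0.08%) + 2.576 × 3.06% = 7.803%.
On $30,000,000: 0.07803 × $30,000,000 = $2,340,900.

$2,340,000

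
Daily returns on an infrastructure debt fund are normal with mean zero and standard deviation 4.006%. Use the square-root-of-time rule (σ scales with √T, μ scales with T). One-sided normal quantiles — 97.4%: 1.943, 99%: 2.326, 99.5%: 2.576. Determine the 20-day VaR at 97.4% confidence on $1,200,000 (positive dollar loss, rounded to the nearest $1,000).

$418,000

σ_{20d} = 4.006% × √20 = 17.915%.
VaR = 1.943 × 17.915% = 34.809%.
On $1,200,000: 0.34809 × $1,200,000 = $417,708.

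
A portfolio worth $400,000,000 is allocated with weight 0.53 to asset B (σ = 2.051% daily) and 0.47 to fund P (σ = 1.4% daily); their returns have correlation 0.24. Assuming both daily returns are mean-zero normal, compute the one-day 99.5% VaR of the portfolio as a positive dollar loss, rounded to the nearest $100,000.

σ_p² = 0.53²·2.051² + 0.47²·1.4² + 2·0.24·0.53·0.47·2.051·1.4 = 1.9579 (%²).
σ_p = √1.9579 = 1.399%.
At 99.5%, z = 2.576.
VaR = 2.576 × 1.399% = 3.604%; on $400,000,000 that is $14,416,000.

$14,400,000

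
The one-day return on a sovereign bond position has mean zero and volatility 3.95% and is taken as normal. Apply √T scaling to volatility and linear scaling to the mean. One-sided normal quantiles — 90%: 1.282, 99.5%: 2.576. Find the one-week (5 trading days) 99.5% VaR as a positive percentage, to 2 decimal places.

22.75%

σ_{5d} = 3.95% × √5 = 8.832%.
VaR = 2.576 × 8.832% = 22.751%.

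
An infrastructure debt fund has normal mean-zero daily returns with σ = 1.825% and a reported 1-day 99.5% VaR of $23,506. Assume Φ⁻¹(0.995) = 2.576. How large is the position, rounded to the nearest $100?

$500,000

VaR as a fraction of value: z·σ = 2.576 × 1.825% = 4.7012%.
Position = $23,506 / 0.047012 = $500,000.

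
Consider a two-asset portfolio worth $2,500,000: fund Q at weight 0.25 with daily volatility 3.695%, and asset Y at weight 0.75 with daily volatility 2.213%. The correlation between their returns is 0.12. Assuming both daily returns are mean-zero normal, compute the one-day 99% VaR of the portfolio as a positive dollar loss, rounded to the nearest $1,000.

σ_p² = 0.25²·3.695² + 0.75²·2.213² + 2·0.12·0.25·0.75·3.695·2.213 = 3.9761 (%²).
σ_p = √3.9761 = 1.994%.
At 99%, z = 2.326.
VaR = 2.326 × 1.994% = 4.638%; on $2,500,000 that is $115,950.

$116,000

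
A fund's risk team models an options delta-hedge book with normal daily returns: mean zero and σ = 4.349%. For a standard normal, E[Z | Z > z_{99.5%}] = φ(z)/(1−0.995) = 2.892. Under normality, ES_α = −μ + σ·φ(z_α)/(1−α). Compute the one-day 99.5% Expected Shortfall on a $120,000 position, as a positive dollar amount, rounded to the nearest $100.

$15,100

ES = 4.349% × 2.892 = 12.577%.
On $120,000: 0.12577 × $120,000 = $15,092.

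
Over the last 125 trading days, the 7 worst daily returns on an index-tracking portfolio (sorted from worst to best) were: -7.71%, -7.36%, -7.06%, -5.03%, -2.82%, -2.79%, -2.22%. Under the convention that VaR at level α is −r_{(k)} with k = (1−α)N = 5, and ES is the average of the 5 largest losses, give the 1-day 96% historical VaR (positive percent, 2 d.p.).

k = 5; the 5th lowest return is -2.82%, so VaR = 2.82%.

2.82%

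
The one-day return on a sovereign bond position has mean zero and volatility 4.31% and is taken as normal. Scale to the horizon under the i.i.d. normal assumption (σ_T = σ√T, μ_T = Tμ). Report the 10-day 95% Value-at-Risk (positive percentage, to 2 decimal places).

22.42%

At 95%, z = 1.645.
σ_{10d} = 4.31% × √10 = 13.629%.
VaR = 1.645 × 13.629% = 22.420%.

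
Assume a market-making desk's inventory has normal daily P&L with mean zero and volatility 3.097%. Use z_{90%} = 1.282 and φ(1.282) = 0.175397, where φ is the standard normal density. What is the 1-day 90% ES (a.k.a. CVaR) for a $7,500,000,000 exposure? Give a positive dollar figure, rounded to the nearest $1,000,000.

Tail multiplier: φ(z)/(1−α) = 0.175397 / 0.1 = 1.754.
ES = 3.097% × 1.754 = 5.432%.
On $7,500,000,000: 0.05432 × $7,500,000,000 = $407,400,000.

$407,000,000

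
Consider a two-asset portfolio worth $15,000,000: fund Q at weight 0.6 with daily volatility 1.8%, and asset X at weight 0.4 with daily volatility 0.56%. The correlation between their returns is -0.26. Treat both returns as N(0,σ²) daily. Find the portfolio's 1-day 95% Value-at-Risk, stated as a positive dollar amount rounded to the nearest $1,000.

σ_p² = 0.6²·1.8² + 0.4²·0.56² + 2·-0.26·0.6·0.4·1.8·0.56 = 1.0908 (%²).
σ_p = √1.0908 = 1.044%.
At 95%, z = 1.645.
VaR = 1.645 × 1.044% = 1.717%; on $15,000,000 that is $257,550.

$258,000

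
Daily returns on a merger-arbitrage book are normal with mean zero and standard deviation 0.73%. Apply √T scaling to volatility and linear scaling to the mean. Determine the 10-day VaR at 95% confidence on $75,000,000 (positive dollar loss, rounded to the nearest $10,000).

$2,850,000

At 95%, z = 1.645.
σ_{10d} = 0.73% × √10 = 2.308%.
VaR = 1.645 × 2.308% = 3.797%.
On $75,000,000: 0.03797 × $75,000,000 = $2,847,750.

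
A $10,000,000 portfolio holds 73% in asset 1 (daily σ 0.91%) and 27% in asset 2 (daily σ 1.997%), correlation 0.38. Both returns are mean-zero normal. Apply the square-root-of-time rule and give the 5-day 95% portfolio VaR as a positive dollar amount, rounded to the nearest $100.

$368,600

σ_p = √(0.73²·0.91² + 0.27²·1.997² + 2·0.38·0.73·0.27·0.91·1.997) = 1.002%.
σ_{5d} = 1.002% × √5 = 2.241%.
z(95%) = 1.645.
VaR = 1.645 × 2.241% = 3.686%; on $10,000,000 that is $368,600.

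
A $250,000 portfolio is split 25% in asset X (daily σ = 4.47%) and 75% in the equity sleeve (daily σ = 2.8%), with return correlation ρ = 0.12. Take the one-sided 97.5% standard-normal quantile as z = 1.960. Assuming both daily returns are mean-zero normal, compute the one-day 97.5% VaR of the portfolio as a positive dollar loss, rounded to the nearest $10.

σ_p² = 0.25²·4.47² + 0.75²·2.8² + 2·0.12·0.25·0.75·4.47·2.8 = 6.2220 (%²).
σ_p = √6.2220 = 2.494%.
VaR = 1.960 × 2.494% = 4.888%; on $250,000 that is $12,220.

$12,220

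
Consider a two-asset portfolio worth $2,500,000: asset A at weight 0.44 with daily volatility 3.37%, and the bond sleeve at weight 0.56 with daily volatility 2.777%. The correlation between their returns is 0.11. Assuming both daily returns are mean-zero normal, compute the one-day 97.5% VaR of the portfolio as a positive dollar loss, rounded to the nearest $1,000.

σ_p² = 0.44²·3.37² + 0.56²·2.777² + 2·0.11·0.44·0.56·3.37·2.777 = 5.1244 (%²).
σ_p = √5.1244 = 2.264%.
At 97.5%, z = 1.960.
VaR = 1.960 × 2.264% = 4.437%; on $2,500,000 that is $110,925.

$111,000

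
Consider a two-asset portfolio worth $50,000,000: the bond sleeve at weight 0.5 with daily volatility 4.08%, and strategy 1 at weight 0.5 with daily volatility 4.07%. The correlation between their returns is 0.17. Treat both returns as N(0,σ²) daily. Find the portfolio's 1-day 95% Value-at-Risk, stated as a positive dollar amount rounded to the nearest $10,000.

σ_p² = 0.5²·4.08² + 0.5²·4.07² + 2·0.17·0.5·0.5·4.08·4.07 = 9.7143 (%²).
σ_p = √9.7143 = 3.117%.
At 95%, z = 1.645.
VaR = 1.645 × 3.117% = 5.127%; on $50,000,000 that is $2,563,500.

$2,560,000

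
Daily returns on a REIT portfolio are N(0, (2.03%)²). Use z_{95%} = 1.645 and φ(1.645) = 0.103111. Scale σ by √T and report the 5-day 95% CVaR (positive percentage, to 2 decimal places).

9.36%

σ_{5d} = 2.03% × √5 = 4.539%.
ES multiplier = φ(z)/(1−α) = 0.103111/0.05 = 2.062.
ES = 4.539% × 2.062 = 9.359%.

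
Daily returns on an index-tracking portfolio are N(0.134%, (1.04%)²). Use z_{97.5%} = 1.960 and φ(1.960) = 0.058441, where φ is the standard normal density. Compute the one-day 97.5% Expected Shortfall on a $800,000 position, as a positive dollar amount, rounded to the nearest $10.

$18,380

Tail multiplier: φ(z)/(1−α) = 0.058441 / 0.025 = 2.338.
ES = −(0.134%) + 1.04% × 2.338 = 2.298%.
On $800,000: 0.02298 × $800,000 = $18,384.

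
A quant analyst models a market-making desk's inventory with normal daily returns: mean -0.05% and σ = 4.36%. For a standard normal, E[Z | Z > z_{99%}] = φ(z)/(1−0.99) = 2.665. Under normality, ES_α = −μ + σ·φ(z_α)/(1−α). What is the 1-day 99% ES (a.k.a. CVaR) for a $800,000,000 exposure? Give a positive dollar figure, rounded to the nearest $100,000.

ES = −(-0.05%) + 4.36% × 2.665 = 11.669%.
On $800,000,000: 0.11669 × $800,000,000 = $93,352,000.

$93,400,000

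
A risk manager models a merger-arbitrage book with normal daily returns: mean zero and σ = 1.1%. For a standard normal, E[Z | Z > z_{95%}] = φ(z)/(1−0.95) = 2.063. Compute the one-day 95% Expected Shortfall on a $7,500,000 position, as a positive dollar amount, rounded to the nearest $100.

$170,200

ES = 1.1% × 2.063 = 2.269%.
On $7,500,000: 0.02269 × $7,500,000 = $170,175.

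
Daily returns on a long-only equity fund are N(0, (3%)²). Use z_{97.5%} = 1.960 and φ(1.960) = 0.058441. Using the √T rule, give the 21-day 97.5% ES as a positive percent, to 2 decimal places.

σ_{21d} = 3% × √21 = 13.748%.
ES multiplier = φ(z)/(1−α) = 0.058441/0.025 = 2.338.
ES = 13.748% × 2.338 = 32.143%.

32.14%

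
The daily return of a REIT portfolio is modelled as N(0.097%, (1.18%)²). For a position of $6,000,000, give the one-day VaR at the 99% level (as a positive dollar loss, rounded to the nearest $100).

$158,900

At 99% one-sided, z = 2.326.
VaR = −μ + z·σ = −(0.097%) + 2.326 × 1.18% = 2.648%.
On $6,000,000: 0.02648 × $6,000,000 = $158,880.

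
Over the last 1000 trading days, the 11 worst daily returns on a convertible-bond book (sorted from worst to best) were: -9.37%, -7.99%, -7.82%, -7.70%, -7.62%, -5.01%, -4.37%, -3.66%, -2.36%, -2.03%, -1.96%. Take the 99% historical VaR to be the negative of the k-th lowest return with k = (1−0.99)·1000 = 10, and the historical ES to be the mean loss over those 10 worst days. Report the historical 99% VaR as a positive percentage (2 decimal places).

k = 10; the 10th lowest return is -2.03%, so VaR = 2.03%.

2.03%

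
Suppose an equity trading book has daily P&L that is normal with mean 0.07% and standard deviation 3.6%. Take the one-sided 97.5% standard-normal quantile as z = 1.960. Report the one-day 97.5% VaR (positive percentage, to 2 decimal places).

6.99%

VaR = −μ + z·σ = −(0.07%) + 1.960 × 3.6% = 6.986%.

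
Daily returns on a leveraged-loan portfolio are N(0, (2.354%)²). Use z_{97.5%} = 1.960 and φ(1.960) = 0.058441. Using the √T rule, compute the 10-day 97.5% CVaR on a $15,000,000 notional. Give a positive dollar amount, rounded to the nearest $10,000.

σ_{10d} = 2.354% × √10 = 7.444%.
ES multiplier = φ(z)/(1−α) = 0.058441/0.025 = 2.338.
ES = 7.444% × 2.338 = 17.404%; on $15,000,000: $2,610,600.

$2,610,000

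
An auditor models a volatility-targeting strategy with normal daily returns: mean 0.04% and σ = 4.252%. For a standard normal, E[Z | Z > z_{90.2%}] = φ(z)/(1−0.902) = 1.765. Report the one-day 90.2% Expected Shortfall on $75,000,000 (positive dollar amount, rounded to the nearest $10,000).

ES = −(0.04%) + 4.252% × 1.765 = 7.465%.
On $75,000,000: 0.07465 × $75,000,000 = $5,598,750.

$5,600,000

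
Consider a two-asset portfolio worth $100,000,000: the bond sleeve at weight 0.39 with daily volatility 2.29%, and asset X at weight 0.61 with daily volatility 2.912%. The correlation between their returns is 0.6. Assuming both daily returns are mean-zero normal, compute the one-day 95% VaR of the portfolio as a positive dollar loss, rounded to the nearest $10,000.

$3,980,000

σ_p² = 0.39²·2.29² + 0.61²·2.912² + 2·0.6·0.39·0.61·2.29·2.912 = 5.8567 (%²).
σ_p = √5.8567 = 2.420%.
At 95%, z = 1.645.
VaR = 1.645 × 2.420% = 3.981%; on $100,000,000 that is $3,981,000.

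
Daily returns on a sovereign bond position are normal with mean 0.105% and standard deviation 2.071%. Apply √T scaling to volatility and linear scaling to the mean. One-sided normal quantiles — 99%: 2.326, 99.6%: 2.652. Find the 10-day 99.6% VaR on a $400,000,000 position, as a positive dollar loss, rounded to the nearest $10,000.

$65,270,000

σ_{10d} = 2.071% × √10 = 6.549%; μ_{10d} = 10 × 0.105% = 1.050%.
VaR = −(1.050%) + 2.652 × 6.549% = 16.318%.
On $400,000,000: 0.16318 × $400,000,000 = $65,272,000.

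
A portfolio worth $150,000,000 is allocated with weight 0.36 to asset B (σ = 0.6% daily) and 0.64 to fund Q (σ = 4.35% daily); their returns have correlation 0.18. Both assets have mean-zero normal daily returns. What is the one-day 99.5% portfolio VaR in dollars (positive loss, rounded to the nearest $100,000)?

$10,900,000

σ_p² = 0.36²·0.6² + 0.64²·4.35² + 2·0.18·0.36·0.64·0.6·4.35 = 8.0138 (%²).
σ_p = √8.0138 = 2.831%.
At 99.5%, z = 2.576.
VaR = 2.576 × 2.831% = 7.293%; on $150,000,000 that is $10,939,500.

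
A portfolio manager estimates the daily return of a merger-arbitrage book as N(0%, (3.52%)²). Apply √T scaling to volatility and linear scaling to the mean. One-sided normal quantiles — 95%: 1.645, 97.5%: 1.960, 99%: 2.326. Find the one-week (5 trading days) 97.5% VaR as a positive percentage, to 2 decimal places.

σ_{5d} = 3.52% × √5 = 7.871%.
VaR = 1.960 × 7.871% = 15.427%.

15.43%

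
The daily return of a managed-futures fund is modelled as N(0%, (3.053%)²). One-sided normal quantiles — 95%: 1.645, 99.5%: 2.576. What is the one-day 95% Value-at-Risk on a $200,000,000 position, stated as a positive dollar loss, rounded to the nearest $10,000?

VaR = z·σ = 1.645 × 3.053% = 5.022%.
On $200,000,000: 0.05022 × $200,000,000 = $10,044,000.

$10,040,000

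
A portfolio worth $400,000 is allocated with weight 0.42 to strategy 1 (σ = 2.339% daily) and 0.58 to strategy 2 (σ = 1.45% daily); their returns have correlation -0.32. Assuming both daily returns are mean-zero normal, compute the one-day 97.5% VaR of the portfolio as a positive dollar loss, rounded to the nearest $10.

σ_p² = 0.42²·2.339² + 0.58²·1.45² + 2·-0.32·0.42·0.58·2.339·1.45 = 1.1436 (%²).
σ_p = √1.1436 = 1.069%.
At 97.5%, z = 1.960.
VaR = 1.960 × 1.069% = 2.095%; on $400,000 that is $8,380.

$8,380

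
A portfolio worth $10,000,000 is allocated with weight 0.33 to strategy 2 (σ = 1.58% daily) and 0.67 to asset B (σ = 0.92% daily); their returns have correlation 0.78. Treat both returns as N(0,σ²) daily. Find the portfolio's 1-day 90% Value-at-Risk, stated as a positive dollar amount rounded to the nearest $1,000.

σ_p² = 0.33²·1.58² + 0.67²·0.92² + 2·0.78·0.33·0.67·1.58·0.92 = 1.1532 (%²).
σ_p = √1.1532 = 1.074%.
At 90%, z = 1.282.
VaR = 1.282 × 1.074% = 1.377%; on $10,000,000 that is $137,700.

$138,000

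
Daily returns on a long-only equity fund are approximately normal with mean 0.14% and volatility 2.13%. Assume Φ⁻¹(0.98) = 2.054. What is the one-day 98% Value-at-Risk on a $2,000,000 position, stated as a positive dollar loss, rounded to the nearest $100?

$84,700

VaR = −μ + z·σ = −(0.14%) + 2.054 × 2.13% = 4.235%.
On $2,000,000: 0.04235 × $2,000,000 = $84,700.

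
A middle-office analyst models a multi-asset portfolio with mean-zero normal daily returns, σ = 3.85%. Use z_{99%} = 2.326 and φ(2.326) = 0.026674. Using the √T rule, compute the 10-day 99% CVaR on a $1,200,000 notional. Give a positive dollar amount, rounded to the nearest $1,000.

σ_{10d} = 3.85% × √10 = 12.175%.
ES multiplier = φ(z)/(1−α) = 0.026674/0.01 = 2.667.
ES = 12.175% × 2.667 = 32.471%; on $1,200,000: $389,652.

$390,000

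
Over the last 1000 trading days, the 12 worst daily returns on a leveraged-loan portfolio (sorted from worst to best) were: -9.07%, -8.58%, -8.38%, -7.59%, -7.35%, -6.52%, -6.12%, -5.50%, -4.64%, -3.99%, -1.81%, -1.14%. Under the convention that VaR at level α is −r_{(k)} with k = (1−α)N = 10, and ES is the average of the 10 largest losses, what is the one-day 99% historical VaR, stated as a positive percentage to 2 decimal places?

3.99%

k = 10; the 10th lowest return is -3.99%, so VaR = 3.99%.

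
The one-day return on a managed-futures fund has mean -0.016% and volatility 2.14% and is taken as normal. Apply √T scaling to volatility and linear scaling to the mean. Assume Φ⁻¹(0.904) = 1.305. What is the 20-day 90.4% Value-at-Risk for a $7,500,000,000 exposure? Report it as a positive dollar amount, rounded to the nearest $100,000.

σ_{20d} = 2.14% × √20 = 9.570%; μ_{20d} = 20 × -0.016% = -0.320%.
VaR = −(-0.320%) + 1.305 × 9.570% = 12.809%.
On $7,500,000,000: 0.12809 × $7,500,000,000 = $960,675,000.

$960,700,000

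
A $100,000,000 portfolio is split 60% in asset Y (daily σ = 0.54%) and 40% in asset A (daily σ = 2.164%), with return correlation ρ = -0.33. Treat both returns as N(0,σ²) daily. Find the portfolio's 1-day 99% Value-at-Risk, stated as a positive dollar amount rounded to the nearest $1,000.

σ_p² = 0.6²·0.54² + 0.4²·2.164² + 2·-0.33·0.6·0.4·0.54·2.164 = 0.6691 (%²).
σ_p = √0.6691 = 0.818%.
At 99%, z = 2.326.
VaR = 2.326 × 0.818% = 1.903%; on $100,000,000 that is $1,903,000.

$1,903,000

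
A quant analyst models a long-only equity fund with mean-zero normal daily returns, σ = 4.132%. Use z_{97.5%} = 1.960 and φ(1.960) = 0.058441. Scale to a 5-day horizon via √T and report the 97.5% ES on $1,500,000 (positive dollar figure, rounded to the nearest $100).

$324,000

σ_{5d} = 4.132% × √5 = 9.239%.
ES multiplier = φ(z)/(1−α) = 0.058441/0.025 = 2.338.
ES = 9.239% × 2.338 = 21.601%; on $1,500,000: $324,015.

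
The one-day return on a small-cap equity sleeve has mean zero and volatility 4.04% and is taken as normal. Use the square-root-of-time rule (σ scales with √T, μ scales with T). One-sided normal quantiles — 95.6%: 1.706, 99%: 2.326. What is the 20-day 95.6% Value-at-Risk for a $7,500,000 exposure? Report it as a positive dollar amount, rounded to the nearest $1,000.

σ_{20d} = 4.04% × √20 = 18.067%.
VaR = 1.706 × 18.067% = 30.822%.
On $7,500,000: 0.30822 × $7,500,000 = $2,311,650.

$2,312,000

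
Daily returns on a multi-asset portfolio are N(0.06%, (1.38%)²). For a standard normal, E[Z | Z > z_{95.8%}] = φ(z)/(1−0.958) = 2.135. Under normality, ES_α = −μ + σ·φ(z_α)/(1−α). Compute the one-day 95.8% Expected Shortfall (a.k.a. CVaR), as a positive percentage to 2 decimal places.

2.89%

ES = −(0.06%) + 1.38% × 2.135 = 2.886%.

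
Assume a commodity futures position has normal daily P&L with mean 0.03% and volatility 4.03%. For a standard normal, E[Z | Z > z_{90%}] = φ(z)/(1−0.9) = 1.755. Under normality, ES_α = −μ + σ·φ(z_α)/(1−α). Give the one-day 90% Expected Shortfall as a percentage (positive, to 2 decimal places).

ES = −(0.03%) + 4.03% × 1.755 = 7.043%.

7.04%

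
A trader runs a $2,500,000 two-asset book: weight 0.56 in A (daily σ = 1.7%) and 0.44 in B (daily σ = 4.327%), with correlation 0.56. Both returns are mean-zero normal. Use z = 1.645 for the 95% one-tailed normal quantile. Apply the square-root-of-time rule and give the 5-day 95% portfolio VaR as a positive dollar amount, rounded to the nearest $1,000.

$236,000

σ_p = √(0.56²·1.7² + 0.44²·4.327² + 2·0.56·0.56·0.44·1.7·4.327) = 2.561%.
σ_{5d} = 2.561% × √5 = 5.727%.
VaR = 1.645 × 5.727% = 9.421%; on $2,500,000 that is $235,525.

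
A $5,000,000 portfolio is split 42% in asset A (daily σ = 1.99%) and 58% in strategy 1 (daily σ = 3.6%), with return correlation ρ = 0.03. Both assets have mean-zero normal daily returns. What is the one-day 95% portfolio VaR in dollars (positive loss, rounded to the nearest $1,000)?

σ_p² = 0.42²·1.99² + 0.58²·3.6² + 2·0.03·0.42·0.58·1.99·3.6 = 5.1630 (%²).
σ_p = √5.1630 = 2.272%.
At 95%, z = 1.645.
VaR = 1.645 × 2.272% = 3.737%; on $5,000,000 that is $186,850.

$187,000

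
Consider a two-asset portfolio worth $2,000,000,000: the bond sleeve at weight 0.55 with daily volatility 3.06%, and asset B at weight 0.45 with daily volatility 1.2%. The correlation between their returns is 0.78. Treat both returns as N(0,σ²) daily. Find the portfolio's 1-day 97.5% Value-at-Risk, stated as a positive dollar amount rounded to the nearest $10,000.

σ_p² = 0.55²·3.06² + 0.45²·1.2² + 2·0.78·0.55·0.45·3.06·1.2 = 4.5418 (%²).
σ_p = √4.5418 = 2.131%.
At 97.5%, z = 1.960.
VaR = 1.960 × 2.131% = 4.177%; on $2,000,000,000 that is $83,540,000.

$83,540,000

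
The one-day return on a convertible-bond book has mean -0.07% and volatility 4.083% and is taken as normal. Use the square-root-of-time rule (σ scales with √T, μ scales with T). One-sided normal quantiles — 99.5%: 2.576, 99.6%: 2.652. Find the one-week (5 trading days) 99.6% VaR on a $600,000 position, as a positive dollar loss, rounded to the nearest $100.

σ_{5d} = 4.083% × √5 = 9.130%; μ_{5d} = 5 × -0.07% = -0.350%.
VaR = −(-0.350%) + 2.652 × 9.130% = 24.563%.
On $600,000: 0.24563 × $600,000 = $147,378.

$147,400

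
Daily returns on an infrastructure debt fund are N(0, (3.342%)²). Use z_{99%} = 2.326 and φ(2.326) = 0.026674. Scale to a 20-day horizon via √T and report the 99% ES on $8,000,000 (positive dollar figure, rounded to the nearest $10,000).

σ_{20d} = 3.342% × √20 = 14.946%.
ES multiplier = φ(z)/(1−α) = 0.026674/0.01 = 2.667.
ES = 14.946% × 2.667 = 39.861%; on $8,000,000: $3,188,880.

$3,190,000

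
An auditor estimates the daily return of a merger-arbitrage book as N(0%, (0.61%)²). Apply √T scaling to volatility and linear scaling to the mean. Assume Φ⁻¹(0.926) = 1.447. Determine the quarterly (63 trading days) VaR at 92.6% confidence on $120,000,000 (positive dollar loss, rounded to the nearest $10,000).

$8,410,000

σ_{63d} = 0.61% × √63 = 4.842%.
VaR = 1.447 × 4.842% = 7.006%.
On $120,000,000: 0.07006 × $120,000,000 = $8,407,200.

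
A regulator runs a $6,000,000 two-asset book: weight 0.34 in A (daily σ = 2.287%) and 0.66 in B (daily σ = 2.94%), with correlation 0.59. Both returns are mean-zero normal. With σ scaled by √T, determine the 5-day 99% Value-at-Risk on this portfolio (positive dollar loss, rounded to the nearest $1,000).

$774,000

σ_p = √(0.34²·2.287² + 0.66²·2.94² + 2·0.59·0.34·0.66·2.287·2.94) = 2.480%.
σ_{5d} = 2.480% × √5 = 5.545%.
z(99%) = 2.326.
VaR = 2.326 × 5.545% = 12.898%; on $6,000,000 that is $773,880.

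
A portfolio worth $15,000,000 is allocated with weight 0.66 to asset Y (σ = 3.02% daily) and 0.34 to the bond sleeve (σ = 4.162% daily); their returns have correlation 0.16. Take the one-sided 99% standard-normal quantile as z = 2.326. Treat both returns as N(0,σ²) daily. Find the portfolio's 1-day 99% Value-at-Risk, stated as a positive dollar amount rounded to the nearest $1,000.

$915,000

σ_p² = 0.66²·3.02² + 0.34²·4.162² + 2·0.16·0.66·0.34·3.02·4.162 = 6.8779 (%²).
σ_p = √6.8779 = 2.623%.
VaR = 2.326 × 2.623% = 6.101%; on $15,000,000 that is $915,150.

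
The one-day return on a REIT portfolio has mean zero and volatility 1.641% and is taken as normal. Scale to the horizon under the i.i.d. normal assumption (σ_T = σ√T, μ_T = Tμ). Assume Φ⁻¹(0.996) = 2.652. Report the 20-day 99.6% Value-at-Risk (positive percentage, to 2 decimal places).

19.46%

σ_{20d} = 1.641% × √20 = 7.339%.
VaR = 2.652 × 7.339% = 19.463%.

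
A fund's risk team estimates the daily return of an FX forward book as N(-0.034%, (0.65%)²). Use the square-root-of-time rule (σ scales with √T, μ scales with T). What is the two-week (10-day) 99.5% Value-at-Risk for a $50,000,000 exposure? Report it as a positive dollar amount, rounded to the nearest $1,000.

$2,817,000

At 99.5%, z = 2.576.
σ_{10d} = 0.65% × √10 = 2.055%; μ_{10d} = 10 × -0.034% = -0.340%.
VaR = −(-0.340%) + 2.576 × 2.055% = 5.634%.
On $50,000,000: 0.05634 × $50,000,000 = $2,817,000.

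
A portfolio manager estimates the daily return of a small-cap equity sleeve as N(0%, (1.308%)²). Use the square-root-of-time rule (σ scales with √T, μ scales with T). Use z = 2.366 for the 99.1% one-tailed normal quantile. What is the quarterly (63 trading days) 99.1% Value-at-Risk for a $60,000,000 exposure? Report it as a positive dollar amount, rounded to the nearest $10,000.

$14,740,000

σ_{63d} = 1.308% × √63 = 10.382%.
VaR = 2.366 × 10.382% = 24.564%.
On $60,000,000: 0.24564 × $60,000,000 = $14,738,400.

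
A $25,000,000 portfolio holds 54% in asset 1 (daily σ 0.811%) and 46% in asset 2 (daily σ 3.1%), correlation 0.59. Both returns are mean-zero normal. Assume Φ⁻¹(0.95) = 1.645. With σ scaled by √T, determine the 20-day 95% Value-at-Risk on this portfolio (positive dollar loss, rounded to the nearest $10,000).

$3,170,000

σ_p = √(0.54²·0.811² + 0.46²·3.1² + 2·0.59·0.54·0.46·0.811·3.1) = 1.721%.
σ_{20d} = 1.721% × √20 = 7.697%.
VaR = 1.645 × 7.697% = 12.662%; on $25,000,000 that is $3,165,500.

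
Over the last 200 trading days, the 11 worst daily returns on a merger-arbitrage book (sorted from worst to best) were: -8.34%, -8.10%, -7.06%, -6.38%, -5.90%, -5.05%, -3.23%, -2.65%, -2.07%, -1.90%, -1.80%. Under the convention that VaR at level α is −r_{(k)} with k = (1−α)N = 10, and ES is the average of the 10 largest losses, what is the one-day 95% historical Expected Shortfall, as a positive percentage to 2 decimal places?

The 10 worst returns sum to -50.68%.
ES = −(-50.68%) / 10 = 5.068% ≈ 5.07%.

5.07%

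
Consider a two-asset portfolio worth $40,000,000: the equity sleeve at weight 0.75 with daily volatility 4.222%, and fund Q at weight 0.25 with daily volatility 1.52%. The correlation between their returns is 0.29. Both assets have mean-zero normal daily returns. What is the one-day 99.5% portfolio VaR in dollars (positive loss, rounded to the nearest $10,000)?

σ_p² = 0.75²·4.222² + 0.25²·1.52² + 2·0.29·0.75·0.25·4.222·1.52 = 10.8690 (%²).
σ_p = √10.8690 = 3.297%.
At 99.5%, z = 2.576.
VaR = 2.576 × 3.297% = 8.493%; on $40,000,000 that is $3,397,200.

$3,400,000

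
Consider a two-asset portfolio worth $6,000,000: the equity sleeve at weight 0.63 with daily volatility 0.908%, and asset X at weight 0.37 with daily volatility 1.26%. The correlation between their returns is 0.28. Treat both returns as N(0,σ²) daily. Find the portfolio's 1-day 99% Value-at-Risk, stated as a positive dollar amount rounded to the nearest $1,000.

$116,000

σ_p² = 0.63²·0.908² + 0.37²·1.26² + 2·0.28·0.63·0.37·0.908·1.26 = 0.6939 (%²).
σ_p = √0.6939 = 0.833%.
At 99%, z = 2.326.
VaR = 2.326 × 0.833% = 1.938%; on $6,000,000 that is $116,280.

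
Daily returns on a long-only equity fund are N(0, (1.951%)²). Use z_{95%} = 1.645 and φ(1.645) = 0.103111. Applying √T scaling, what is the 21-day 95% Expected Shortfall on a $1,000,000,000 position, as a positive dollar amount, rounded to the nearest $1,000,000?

σ_{21d} = 1.951% × √21 = 8.941%.
ES multiplier = φ(z)/(1−α) = 0.103111/0.05 = 2.062.
ES = 8.941% × 2.062 = 18.436%; on $1,000,000,000: $184,360,000.

$184,000,000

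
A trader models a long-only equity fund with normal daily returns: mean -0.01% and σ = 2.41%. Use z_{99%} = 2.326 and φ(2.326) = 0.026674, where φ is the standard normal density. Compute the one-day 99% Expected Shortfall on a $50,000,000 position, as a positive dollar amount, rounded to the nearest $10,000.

Tail multiplier: φ(z)/(1−α) = 0.026674 / 0.01 = 2.667.
ES = −(-0.01%) + 2.41% × 2.667 = 6.437%.
On $50,000,000: 0.06437 × $50,000,000 = $3,218,500.

$3,220,000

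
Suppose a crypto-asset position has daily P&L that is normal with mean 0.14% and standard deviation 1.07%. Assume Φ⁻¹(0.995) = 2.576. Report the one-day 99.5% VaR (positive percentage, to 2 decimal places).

2.62%

VaR = −μ + z·σ = −(0.14%) + 2.576 × 1.07% = 2.616%.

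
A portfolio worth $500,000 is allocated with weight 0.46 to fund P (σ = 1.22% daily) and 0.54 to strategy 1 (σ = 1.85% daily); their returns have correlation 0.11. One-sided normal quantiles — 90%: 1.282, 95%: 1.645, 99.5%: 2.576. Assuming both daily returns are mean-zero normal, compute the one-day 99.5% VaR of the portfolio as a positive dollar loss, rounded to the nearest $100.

σ_p² = 0.46²·1.22² + 0.54²·1.85² + 2·0.11·0.46·0.54·1.22·1.85 = 1.4363 (%²).
σ_p = √1.4363 = 1.198%.
VaR = 2.576 × 1.198% = 3.086%; on $500,000 that is $15,430.

$15,400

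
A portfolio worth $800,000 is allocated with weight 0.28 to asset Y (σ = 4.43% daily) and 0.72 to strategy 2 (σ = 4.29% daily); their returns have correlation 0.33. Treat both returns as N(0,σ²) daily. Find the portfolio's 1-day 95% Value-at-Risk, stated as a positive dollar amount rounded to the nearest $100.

$48,500

σ_p² = 0.28²·4.43² + 0.72²·4.29² + 2·0.33·0.28·0.72·4.43·4.29 = 13.6080 (%²).
σ_p = √13.6080 = 3.689%.
At 95%, z = 1.645.
VaR = 1.645 × 3.689% = 6.068%; on $800,000 that is $48,544.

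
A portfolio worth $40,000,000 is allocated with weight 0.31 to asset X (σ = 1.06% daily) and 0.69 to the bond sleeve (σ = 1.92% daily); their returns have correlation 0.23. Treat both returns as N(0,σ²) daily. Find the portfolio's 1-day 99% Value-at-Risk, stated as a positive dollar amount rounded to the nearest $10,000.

$1,340,000

σ_p² = 0.31²·1.06² + 0.69²·1.92² + 2·0.23·0.31·0.69·1.06·1.92 = 2.0633 (%²).
σ_p = √2.0633 = 1.436%.
At 99%, z = 2.326.
VaR = 2.326 × 1.436% = 3.340%; on $40,000,000 that is $1,336,000.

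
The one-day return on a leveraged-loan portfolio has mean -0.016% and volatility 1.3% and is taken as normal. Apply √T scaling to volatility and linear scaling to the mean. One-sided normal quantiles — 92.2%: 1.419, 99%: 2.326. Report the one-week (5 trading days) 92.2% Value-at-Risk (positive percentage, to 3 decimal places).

4.205%

σ_{5d} = 1.3% × √5 = 2.907%; μ_{5d} = 5 × -0.016% = -0.080%.
VaR = −(-0.080%) + 1.419 × 2.907% = 4.205%.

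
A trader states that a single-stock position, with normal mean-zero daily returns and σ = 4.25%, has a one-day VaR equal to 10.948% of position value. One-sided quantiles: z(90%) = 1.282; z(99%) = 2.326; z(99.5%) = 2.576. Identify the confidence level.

Implied z = VaR/σ = 10.948 / 4.25 = 2.576.
This matches z(99.5%) = 2.576.

99.5%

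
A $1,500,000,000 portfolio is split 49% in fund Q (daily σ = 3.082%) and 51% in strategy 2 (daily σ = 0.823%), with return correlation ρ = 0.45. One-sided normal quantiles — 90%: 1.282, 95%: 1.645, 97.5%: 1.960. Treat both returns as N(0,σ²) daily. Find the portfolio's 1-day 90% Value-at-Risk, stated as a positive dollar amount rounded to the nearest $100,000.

σ_p² = 0.49²·3.082² + 0.51²·0.823² + 2·0.45·0.49·0.51·3.082·0.823 = 3.0273 (%²).
σ_p = √3.0273 = 1.740%.
VaR = 1.282 × 1.740% = 2.231%; on $1,500,000,000 that is $33,465,000.

$33,500,000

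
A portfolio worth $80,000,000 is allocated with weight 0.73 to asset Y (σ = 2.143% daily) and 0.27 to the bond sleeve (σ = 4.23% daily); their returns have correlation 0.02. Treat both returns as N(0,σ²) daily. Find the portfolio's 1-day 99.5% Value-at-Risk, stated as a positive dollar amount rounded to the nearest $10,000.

σ_p² = 0.73²·2.143² + 0.27²·4.23² + 2·0.02·0.73·0.27·2.143·4.23 = 3.8232 (%²).
σ_p = √3.8232 = 1.955%.
At 99.5%, z = 2.576.
VaR = 2.576 × 1.955% = 5.036%; on $80,000,000 that is $4,028,800.

$4,030,000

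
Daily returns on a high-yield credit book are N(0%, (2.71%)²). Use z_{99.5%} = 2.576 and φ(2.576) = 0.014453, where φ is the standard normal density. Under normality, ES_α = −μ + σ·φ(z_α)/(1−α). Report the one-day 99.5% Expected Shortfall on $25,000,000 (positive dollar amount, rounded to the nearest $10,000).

Tail multiplier: φ(z)/(1−α) = 0.014453 / 0.005 = 2.891.
ES = 2.71% × 2.891 = 7.835%.
On $25,000,000: 0.07835 × $25,000,000 = $1,958,750.

$1,960,000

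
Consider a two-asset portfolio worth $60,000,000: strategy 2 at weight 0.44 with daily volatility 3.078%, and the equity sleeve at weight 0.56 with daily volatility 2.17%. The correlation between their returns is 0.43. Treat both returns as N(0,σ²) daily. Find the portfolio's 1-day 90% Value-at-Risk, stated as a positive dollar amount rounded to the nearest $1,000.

σ_p² = 0.44²·3.078² + 0.56²·2.17² + 2·0.43·0.44·0.56·3.078·2.17 = 4.7263 (%²).
σ_p = √4.7263 = 2.174%.
At 90%, z = 1.282.
VaR = 1.282 × 2.174% = 2.787%; on $60,000,000 that is $1,672,200.

$1,672,000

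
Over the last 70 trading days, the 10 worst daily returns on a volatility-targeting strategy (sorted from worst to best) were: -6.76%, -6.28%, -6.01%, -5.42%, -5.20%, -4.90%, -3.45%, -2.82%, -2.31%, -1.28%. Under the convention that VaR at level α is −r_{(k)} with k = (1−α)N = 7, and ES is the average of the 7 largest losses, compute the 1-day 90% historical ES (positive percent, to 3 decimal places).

5.431%

The 7 worst returns sum to -38.02%.
ES = −(-38.02%) / 7 = 5.4314…% ≈ 5.431%.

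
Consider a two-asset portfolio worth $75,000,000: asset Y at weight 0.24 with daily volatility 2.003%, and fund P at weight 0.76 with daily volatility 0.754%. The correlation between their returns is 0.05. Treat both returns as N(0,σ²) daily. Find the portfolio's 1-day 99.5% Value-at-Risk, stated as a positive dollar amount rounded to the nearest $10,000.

σ_p² = 0.24²·2.003² + 0.76²·0.754² + 2·0.05·0.24·0.76·2.003·0.754 = 0.5870 (%²).
σ_p = √0.5870 = 0.766%.
At 99.5%, z = 2.576.
VaR = 2.576 × 0.766% = 1.973%; on $75,000,000 that is $1,479,750.

$1,480,000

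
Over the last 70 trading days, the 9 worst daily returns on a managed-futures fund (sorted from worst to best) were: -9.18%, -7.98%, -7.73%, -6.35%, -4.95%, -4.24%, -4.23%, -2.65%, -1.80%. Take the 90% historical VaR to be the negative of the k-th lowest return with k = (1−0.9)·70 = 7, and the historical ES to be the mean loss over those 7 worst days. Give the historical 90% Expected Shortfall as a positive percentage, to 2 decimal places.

6.38%

The 7 worst returns sum to -44.66%.
ES = −(-44.66%) / 7 = 6.38%.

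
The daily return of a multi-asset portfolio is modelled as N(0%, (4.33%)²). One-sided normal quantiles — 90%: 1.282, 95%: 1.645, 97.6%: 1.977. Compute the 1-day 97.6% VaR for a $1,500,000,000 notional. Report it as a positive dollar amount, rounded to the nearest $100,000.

VaR = z·σ = 1.977 × 4.33% = 8.560%.
On $1,500,000,000: 0.08560 × $1,500,000,000 = $128,400,000.

$128,400,000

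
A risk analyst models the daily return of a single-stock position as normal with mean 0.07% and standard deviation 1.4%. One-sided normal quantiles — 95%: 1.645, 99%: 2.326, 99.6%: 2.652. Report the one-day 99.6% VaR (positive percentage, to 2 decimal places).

VaR = −μ + z·σ = −(0.07%) + 2.652 × 1.4% = 3.643%.

3.64%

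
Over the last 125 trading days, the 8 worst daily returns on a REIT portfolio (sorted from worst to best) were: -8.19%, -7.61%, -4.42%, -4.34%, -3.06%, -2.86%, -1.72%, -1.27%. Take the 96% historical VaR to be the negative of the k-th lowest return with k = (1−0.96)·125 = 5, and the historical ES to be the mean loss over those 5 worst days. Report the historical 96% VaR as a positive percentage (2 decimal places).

k = 5; the 5th lowest return is -3.06%, so VaR = 3.06%.

3.06%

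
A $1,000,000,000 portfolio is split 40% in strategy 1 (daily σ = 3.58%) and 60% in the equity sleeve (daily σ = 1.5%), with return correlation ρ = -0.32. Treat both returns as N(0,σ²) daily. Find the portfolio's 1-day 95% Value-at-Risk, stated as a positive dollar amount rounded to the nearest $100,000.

σ_p² = 0.4²·3.58² + 0.6²·1.5² + 2·-0.32·0.4·0.6·3.58·1.5 = 2.0358 (%²).
σ_p = √2.0358 = 1.427%.
At 95%, z = 1.645.
VaR = 1.645 × 1.427% = 2.347%; on $1,000,000,000 that is $23,470,000.

$23,500,000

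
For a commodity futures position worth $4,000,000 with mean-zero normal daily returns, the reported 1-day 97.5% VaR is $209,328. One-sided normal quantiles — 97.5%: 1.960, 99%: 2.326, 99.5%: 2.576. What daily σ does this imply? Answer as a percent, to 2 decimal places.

2.67%

VaR as a fraction: $209,328 / $4,000,000 = 5.233%.
σ = VaR / z = 5.233% / 1.960 = 2.670%.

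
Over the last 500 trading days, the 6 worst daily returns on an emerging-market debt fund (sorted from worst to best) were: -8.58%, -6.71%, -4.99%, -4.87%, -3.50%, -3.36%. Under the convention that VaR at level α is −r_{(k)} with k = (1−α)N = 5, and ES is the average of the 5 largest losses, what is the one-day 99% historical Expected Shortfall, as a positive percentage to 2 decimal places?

5.73%

The 5 worst returns sum to -28.65%.
ES = −(-28.65%) / 5 = 5.73%.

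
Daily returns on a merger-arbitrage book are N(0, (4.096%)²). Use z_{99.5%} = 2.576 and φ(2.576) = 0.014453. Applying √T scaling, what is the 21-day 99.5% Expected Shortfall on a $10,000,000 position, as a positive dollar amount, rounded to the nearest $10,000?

$5,430,000

σ_{21d} = 4.096% × √21 = 18.770%.
ES multiplier = φ(z)/(1−α) = 0.014453/0.005 = 2.891.
ES = 18.770% × 2.891 = 54.264%; on $10,000,000: $5,426,400.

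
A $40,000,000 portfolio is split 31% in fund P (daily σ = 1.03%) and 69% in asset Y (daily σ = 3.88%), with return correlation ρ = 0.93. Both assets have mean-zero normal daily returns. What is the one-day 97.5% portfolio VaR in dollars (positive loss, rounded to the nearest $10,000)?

$2,330,000

σ_p² = 0.31²·1.03² + 0.69²·3.88² + 2·0.93·0.31·0.69·1.03·3.88 = 8.8593 (%²).
σ_p = √8.8593 = 2.976%.
At 97.5%, z = 1.960.
VaR = 1.960 × 2.976% = 5.833%; on $40,000,000 that is $2,333,200.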